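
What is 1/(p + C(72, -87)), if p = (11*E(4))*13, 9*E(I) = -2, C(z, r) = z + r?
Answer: -9/421 ≈ -0.021378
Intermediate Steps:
C(z, r) = r + z
E(I) = -2/9 (E(I) = (⅑)*(-2) = -2/9)
p = -286/9 (p = (11*(-2/9))*13 = -22/9*13 = -286/9 ≈ -31.778)
1/(p + C(72, -87)) = 1/(-286/9 + (-87 + 72)) = 1/(-286/9 - 15) = 1/(-421/9) = -9/421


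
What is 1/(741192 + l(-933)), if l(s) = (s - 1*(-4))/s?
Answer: 933/691533065 ≈ 1.3492e-6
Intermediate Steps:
l(s) = (4 + s)/s (l(s) = (s + 4)/s = (4 + s)/s)
1/(741192 + l(-933)) = 1/(741192 + (4 - 933)/(-933)) = 1/(741192 - 1/933*(-929)) = 1/(741192 + 929/933) = 1/(691533065/933) = 933/691533065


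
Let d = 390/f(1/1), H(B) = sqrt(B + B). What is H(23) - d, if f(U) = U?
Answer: -390 + sqrt(46) ≈ -383.22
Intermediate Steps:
H(B) = sqrt(2)*sqrt(B) (H(B) = sqrt(2*B) = sqrt(2)*sqrt(B))
d = 390 (d = 390/(1/1) = 390/1 = 390*1 = 390)
H(23) - d = sqrt(2)*sqrt(23) - 1*390 = sqrt(46) - 390 = -390 + sqrt(46)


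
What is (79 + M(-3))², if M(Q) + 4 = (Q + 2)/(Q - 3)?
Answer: 203401/36 ≈ 5650.0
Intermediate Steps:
M(Q) = -4 + (2 + Q)/(-3 + Q) (M(Q) = -4 + (Q + 2)/(Q - 3) = -4 + (2 + Q)/(-3 + Q))
(79 + M(-3))² = (79 + (14 - 3*(-3))/(-3 - 3))² = (79 + (14 + 9)/(-6))² = (79 - ⅙*23)² = (79 - 23/6)² = (451/6)² = 203401/36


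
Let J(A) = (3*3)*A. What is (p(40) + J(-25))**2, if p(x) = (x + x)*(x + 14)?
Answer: 16769025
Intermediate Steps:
J(A) = 9*A
p(x) = 2*x*(14 + x) (p(x) = (2*x)*(14 + x) = 2*x*(14 + x))
(p(40) + J(-25))**2 = (2*40*(14 + 40) + 9*(-25))**2 = (2*40*54 - 225)**2 = (4320 - 225)**2 = 4095**2 = 16769025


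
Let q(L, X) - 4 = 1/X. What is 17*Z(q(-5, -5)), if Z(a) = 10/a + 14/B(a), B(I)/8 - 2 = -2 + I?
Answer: 3995/76 ≈ 52.566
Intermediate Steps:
B(I) = 8*I (B(I) = 16 + 8*(-2 + I) = 16 + (-16 + 8*I) = 8*I)
q(L, X) = 4 + 1/X
Z(a) = 47/(4*a) (Z(a) = 10/a + 14/((8*a)) = 10/a + 14*(1/(8*a)) = 10/a + 7/(4*a) = 47/(4*a))
17*Z(q(-5, -5)) = 17*(47/(4*(4 + 1/(-5)))) = 17*(47/(4*(4 - 1/5))) = 17*(47/(4*(19/5))) = 17*((47/4)*(5/19)) = 17*(235/76) = 3995/76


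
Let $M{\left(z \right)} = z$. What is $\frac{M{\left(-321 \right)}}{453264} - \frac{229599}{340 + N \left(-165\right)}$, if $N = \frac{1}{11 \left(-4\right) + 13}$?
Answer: $- \frac{1075380410507}{1617397040} \approx -664.88$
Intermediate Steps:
$N = - \frac{1}{31}$ ($N = \frac{1}{-44 + 13} = \frac{1}{-31} = - \frac{1}{31} \approx -0.032258$)
$\frac{M{\left(-321 \right)}}{453264} - \frac{229599}{340 + N \left(-165\right)} = - \frac{321}{453264} - \frac{229599}{340 - - \frac{165}{31}} = \left(-321\right) \frac{1}{453264} - \frac{229599}{340 + \frac{165}{31}} = - \frac{107}{151088} - \frac{229599}{\frac{10705}{31}} = - \frac{107}{151088} - \frac{7117569}{10705} = - \frac{1075380410507}{1617397040}$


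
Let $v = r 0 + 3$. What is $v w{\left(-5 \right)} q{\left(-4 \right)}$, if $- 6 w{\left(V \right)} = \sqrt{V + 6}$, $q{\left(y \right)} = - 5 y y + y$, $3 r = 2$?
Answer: $42$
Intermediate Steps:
$r = \frac{2}{3}$ ($r = \frac{1}{3} \cdot 2 = \frac{2}{3} \approx 0.66667$)
$q{\left(y \right)} = y - 5 y^{2}$ ($q{\left(y \right)} = - 5 y^{2} + y = y - 5 y^{2}$)
$v = 3$ ($v = \frac{2}{3} \cdot 0 + 3 = 0 + 3 = 3$)
$w{\left(V \right)} = - \frac{\sqrt{6 + V}}{6}$ ($w{\left(V \right)} = - \frac{\sqrt{V + 6}}{6} = - \frac{\sqrt{6 + V}}{6}$)
$v w{\left(-5 \right)} q{\left(-4 \right)} = 3 \left(- \frac{\sqrt{6 - 5}}{6}\right) \left(- 4 \left(1 - -20\right)\right) = 3 \left(- \frac{\sqrt{1}}{6}\right) \left(- 4 \left(1 + 20\right)\right) = 3 \left(\left(- \frac{1}{6}\right) 1\right) \left(\left(-4\right) 21\right) = 3 \left(- \frac{1}{6}\right) \left(-84\right) = \left(- \frac{1}{2}\right) \left(-84\right) = 42$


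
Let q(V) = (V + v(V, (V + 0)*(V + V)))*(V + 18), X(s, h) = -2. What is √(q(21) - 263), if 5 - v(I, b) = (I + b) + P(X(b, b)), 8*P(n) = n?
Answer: 5*I*√5513/2 ≈ 185.62*I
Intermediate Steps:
P(n) = n/8
v(I, b) = 21/4 - I - b (v(I, b) = 5 - ((I + b) + (⅛)*(-2)) = 5 - ((I + b) - ¼) = 5 - (-¼ + I + b) = 5 + (¼ - I - b) = 21/4 - I - b)
q(V) = (18 + V)*(21/4 - 2*V²) (q(V) = (V + (21/4 - V - (V + 0)*(V + V)))*(V + 18) = (V + (21/4 - V - V*2*V))*(18 + V) = (V + (21/4 - V - 2*V²))*(18 + V) = (21/4 - 2*V²)*(18 + V) = (18 + V)*(21/4 - 2*V²))
√(q(21) - 263) = √((189/2 - 36*21² - 2*21³ + (21/4)*21) - 263) = √((189/2 - 36*441 - 2*9261 + 441/4) - 263) = √((189/2 - 15876 - 18522 + 441/4) - 263) = √(-136773/4 - 263) = √(-137825/4) = 5*I*√5513/2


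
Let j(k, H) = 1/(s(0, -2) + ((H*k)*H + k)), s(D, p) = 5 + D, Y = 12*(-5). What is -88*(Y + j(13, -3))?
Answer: 712712/135 ≈ 5279.4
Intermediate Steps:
Y = -60
j(k, H) = 1/(5 + k + k*H²) (j(k, H) = 1/((5 + 0) + ((H*k)*H + k)) = 1/(5 + (k*H² + k)) = 1/(5 + (k + k*H²)) = 1/(5 + k + k*H²))
-88*(Y + j(13, -3)) = -88*(-60 + 1/(5 + 13 + 13*(-3)²)) = -88*(-60 + 1/(5 + 13 + 13*9)) = -88*(-60 + 1/(5 + 13 + 117)) = -88*(-60 + 1/135) = -88*(-8099/135) = 712712/135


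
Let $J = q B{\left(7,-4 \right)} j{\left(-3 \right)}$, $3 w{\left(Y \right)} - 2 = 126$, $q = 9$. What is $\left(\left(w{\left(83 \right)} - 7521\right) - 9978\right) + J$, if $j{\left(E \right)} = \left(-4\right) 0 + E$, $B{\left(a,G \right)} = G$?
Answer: $- \frac{52045}{3} \approx -17348.0$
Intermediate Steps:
$j{\left(E \right)} = E$ ($j{\left(E \right)} = 0 + E = E$)
$w{\left(Y \right)} = \frac{128}{3}$ ($w{\left(Y \right)} = \frac{2}{3} + \frac{1}{3} \cdot 126 = \frac{2}{3} + 42 = \frac{128}{3}$)
$J = 108$ ($J = 9 \left(-4\right) \left(-3\right) = \left(-36\right) \left(-3\right) = 108$)
$\left(\left(w{\left(83 \right)} - 7521\right) - 9978\right) + J = \left(\left(\frac{128}{3} - 7521\right) - 9978\right) + 108 = \left(- \frac{22435}{3} - 9978\right) + 108 = - \frac{52369}{3} + 108 = - \frac{52045}{3}$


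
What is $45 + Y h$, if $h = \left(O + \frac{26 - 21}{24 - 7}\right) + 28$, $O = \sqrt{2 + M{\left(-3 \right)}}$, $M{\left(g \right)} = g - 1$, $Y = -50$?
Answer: $- \frac{23285}{17} - 50 i \sqrt{2} \approx -1369.7 - 70.711 i$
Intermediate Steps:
$M{\left(g \right)} = -1 + g$
$O = i \sqrt{2}$ ($O = \sqrt{2 - 4} = \sqrt{-2} = i \sqrt{2} \approx 1.4142 i$)
$h = \frac{481}{17} + i \sqrt{2}$ ($h = \left(i \sqrt{2} + \frac{26 - 21}{24 - 7}\right) + 28 = \left(i \sqrt{2} + \frac{5}{17}\right) + 28 = \left(\frac{5}{17} + i \sqrt{2}\right) + 28 = \frac{481}{17} + i \sqrt{2} \approx 28.294 + 1.4142 i$)
$45 + Y h = 45 - 50 \left(\frac{481}{17} + i \sqrt{2}\right) = 45 - \left(\frac{24050}{17} + 50 i \sqrt{2}\right) = - \frac{23285}{17} - 50 i \sqrt{2}$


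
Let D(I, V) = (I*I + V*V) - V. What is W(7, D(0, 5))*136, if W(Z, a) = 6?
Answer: 816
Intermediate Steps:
D(I, V) = I**2 + V**2 - V (D(I, V) = (I**2 + V**2) - V = I**2 + V**2 - V)
W(7, D(0, 5))*136 = 6*136 = 816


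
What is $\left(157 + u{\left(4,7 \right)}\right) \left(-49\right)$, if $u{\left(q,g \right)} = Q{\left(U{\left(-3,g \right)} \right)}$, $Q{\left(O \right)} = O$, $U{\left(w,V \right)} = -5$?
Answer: $-7448$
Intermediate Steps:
$u{\left(q,g \right)} = -5$
$\left(157 + u{\left(4,7 \right)}\right) \left(-49\right) = \left(157 - 5\right) \left(-49\right) = 152 \left(-49\right) = -7448$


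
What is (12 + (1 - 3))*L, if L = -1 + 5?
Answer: 40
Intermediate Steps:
L = 4
(12 + (1 - 3))*L = (12 + (1 - 3))*4 = (12 - 2)*4 = 10*4 = 40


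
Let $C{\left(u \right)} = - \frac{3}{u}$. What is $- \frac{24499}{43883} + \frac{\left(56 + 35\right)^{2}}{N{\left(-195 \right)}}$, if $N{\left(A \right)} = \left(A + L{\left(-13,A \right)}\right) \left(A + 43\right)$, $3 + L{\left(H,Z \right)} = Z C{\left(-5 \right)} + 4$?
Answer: $- \frac{794721605}{2074437176} \approx -0.3831$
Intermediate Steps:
$L{\left(H,Z \right)} = 1 + \frac{3 Z}{5}$ ($L{\left(H,Z \right)} = -3 + \left(Z \left(- \frac{3}{-5}\right) + 4\right) = -3 + \left(Z \left(\left(-3\right) \left(- \frac{1}{5}\right)\right) + 4\right) = -3 + \left(Z \frac{3}{5} + 4\right) = -3 + \left(\frac{3 Z}{5} + 4\right) = -3 + \left(4 + \frac{3 Z}{5}\right) = 1 + \frac{3 Z}{5}$)
$N{\left(A \right)} = \left(1 + \frac{8 A}{5}\right) \left(43 + A\right)$ ($N{\left(A \right)} = \left(A + \left(1 + \frac{3 A}{5}\right)\right) \left(A + 43\right) = \left(1 + \frac{8 A}{5}\right) \left(43 + A\right)$)
$- \frac{24499}{43883} + \frac{\left(56 + 35\right)^{2}}{N{\left(-195 \right)}} = - \frac{24499}{43883} + \frac{\left(56 + 35\right)^{2}}{43 + \frac{8 \left(-195\right)^{2}}{5} + \frac{349}{5} \left(-195\right)} = \left(-24499\right) \frac{1}{43883} + \frac{91^{2}}{43 + \frac{8}{5} \cdot 38025 - 13611} = - \frac{24499}{43883} + \frac{8281}{43 + 60840 - 13611} = - \frac{24499}{43883} + \frac{8281}{47272} = - \frac{794721605}{2074437176}$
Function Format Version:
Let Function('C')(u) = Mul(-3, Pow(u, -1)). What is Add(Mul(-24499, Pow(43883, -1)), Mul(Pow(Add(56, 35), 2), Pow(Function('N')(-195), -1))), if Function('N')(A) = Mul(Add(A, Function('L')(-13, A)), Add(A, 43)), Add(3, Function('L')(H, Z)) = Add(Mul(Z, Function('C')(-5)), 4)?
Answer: Rational(-794721605, 2074437176) ≈ -0.38310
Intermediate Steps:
Function('L')(H, Z) = Add(1, Mul(Rational(3, 5), Z)) (Function('L')(H, Z) = Add(-3, Add(Mul(Z, Mul(-3, Pow(-5, -1))), 4)) = Add(-3, Add(Mul(Z, Mul(-3, Rational(-1, 5))), 4)) = Add(-3, Add(Mul(Z, Rational(3, 5)), 4)) = Add(-3, Add(Mul(Rational(3, 5), Z), 4)) = Add(-3, Add(4, Mul(Rational(3, 5), Z))) = Add(1, Mul(Rational(3, 5), Z)))
Function('N')(A) = Mul(Add(1, Mul(Rational(8, 5), A)), Add(43, A)) (Function('N')(A) = Mul(Add(A, Add(1, Mul(Rational(3, 5), A))), Add(A, 43)) = Mul(Add(1, Mul(Rational(8, 5), A)), Add(43, A)))
Add(Mul(-24499, Pow(43883, -1)), Mul(Pow(Add(56, 35), 2), Pow(Function('N')(-195), -1))) = Add(Mul(-24499, Pow(43883, -1)), Mul(Pow(Add(56, 35), 2), Pow(Add(43, Mul(Rational(8, 5), Pow(-195, 2)), Mul(Rational(349, 5), -195)), -1))) = Add(Mul(-24499, Rational(1, 43883)), Mul(Pow(91, 2), Pow(Add(43, Mul(Rational(8, 5), 38025), -13611), -1))) = Add(Rational(-24499, 43883), Mul(8281, Pow(Add(43, 60840, -13611), -1))) = Add(Rational(-24499, 43883), Mul(8281, Pow(47272, -1))) = Add(Rational(-24499, 43883), Mul(8281, Rational(1, 47272))) = Add(Rational(-24499, 43883), Rational(8281, 47272)) = Rational(-794721605, 2074437176)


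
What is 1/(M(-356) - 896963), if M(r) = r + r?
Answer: -1/897675 ≈ -1.1140e-6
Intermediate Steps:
M(r) = 2*r
1/(M(-356) - 896963) = 1/(2*(-356) - 896963) = 1/(-712 - 896963) = 1/(-897675) = -1/897675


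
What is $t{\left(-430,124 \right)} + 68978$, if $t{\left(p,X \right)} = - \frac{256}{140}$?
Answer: $\frac{2414166}{35} \approx 68976.0$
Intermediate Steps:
$t{\left(p,X \right)} = - \frac{64}{35}$ ($t{\left(p,X \right)} = \left(-256\right) \frac{1}{140} = - \frac{64}{35}$)
$t{\left(-430,124 \right)} + 68978 = - \frac{64}{35} + 68978 = \frac{2414166}{35}$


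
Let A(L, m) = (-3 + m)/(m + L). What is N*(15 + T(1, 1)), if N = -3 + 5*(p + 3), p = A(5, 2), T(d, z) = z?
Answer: 1264/7 ≈ 180.57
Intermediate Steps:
A(L, m) = (-3 + m)/(L + m)
p = -⅐ (p = (-3 + 2)/(5 + 2) = -1/7 = (⅐)*(-1) = -⅐ ≈ -0.14286)
N = 79/7 (N = -3 + 5*(-⅐ + 3) = -3 + 5*(20/7) = -3 + 100/7 = 79/7 ≈ 11.286)
N*(15 + T(1, 1)) = 79*(15 + 1)/7 = (79/7)*16 = 1264/7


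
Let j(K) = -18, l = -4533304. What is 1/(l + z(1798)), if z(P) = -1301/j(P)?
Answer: -18/81598171 ≈ -2.2059e-7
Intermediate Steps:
z(P) = 1301/18 (z(P) = -1301/(-18) = -1301*(-1/18) = 1301/18)
1/(l + z(1798)) = 1/(-4533304 + 1301/18) = 1/(-81598171/18) = -18/81598171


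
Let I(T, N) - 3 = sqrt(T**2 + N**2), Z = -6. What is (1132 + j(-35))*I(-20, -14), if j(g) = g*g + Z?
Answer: 7053 + 4702*sqrt(149) ≈ 64448.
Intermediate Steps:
I(T, N) = 3 + sqrt(N**2 + T**2) (I(T, N) = 3 + sqrt(T**2 + N**2) = 3 + sqrt(N**2 + T**2))
j(g) = -6 + g**2 (j(g) = g*g - 6 = g**2 - 6 = -6 + g**2)
(1132 + j(-35))*I(-20, -14) = (1132 + (-6 + (-35)**2))*(3 + sqrt((-14)**2 + (-20)**2)) = (1132 + (-6 + 1225))*(3 + sqrt(196 + 400)) = (1132 + 1219)*(3 + sqrt(596)) = 2351*(3 + 2*sqrt(149)) = 7053 + 4702*sqrt(149)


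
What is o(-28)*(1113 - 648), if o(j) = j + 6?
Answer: -10230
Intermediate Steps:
o(j) = 6 + j
o(-28)*(1113 - 648) = (6 - 28)*(1113 - 648) = -22*465 = -10230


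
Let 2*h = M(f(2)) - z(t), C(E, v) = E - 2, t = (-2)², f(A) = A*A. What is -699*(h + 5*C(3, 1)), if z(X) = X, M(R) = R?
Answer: -3495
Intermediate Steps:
f(A) = A²
t = 4
C(E, v) = -2 + E
h = 0 (h = (2² - 1*4)/2 = (4 - 4)/2 = (½)*0 = 0)
-699*(h + 5*C(3, 1)) = -699*(0 + 5*(-2 + 3)) = -699*(0 + 5*1) = -699*(0 + 5) = -699*5 = -3495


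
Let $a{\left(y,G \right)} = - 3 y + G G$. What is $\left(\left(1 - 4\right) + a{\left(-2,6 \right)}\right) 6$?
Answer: $234$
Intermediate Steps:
$a{\left(y,G \right)} = G^{2} - 3 y$ ($a{\left(y,G \right)} = - 3 y + G^{2} = G^{2} - 3 y$)
$\left(\left(1 - 4\right) + a{\left(-2,6 \right)}\right) 6 = \left(\left(1 - 4\right) - \left(-6 - 6^{2}\right)\right) 6 = \left(\left(1 - 4\right) + \left(36 + 6\right)\right) 6 = \left(-3 + 42\right) 6 = 39 \cdot 6 = 234$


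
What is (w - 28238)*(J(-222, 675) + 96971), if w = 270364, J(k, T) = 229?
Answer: 23534647200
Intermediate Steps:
(w - 28238)*(J(-222, 675) + 96971) = (270364 - 28238)*(229 + 96971) = 242126*97200 = 23534647200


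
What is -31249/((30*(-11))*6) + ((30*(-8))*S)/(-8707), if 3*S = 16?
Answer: 274619443/17239860 ≈ 15.929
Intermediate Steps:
S = 16/3 (S = (⅓)*16 = 16/3 ≈ 5.3333)
-31249/((30*(-11))*6) + ((30*(-8))*S)/(-8707) = -31249/((30*(-11))*6) + ((30*(-8))*(16/3))/(-8707) = -31249/((-330*6)) - 240*16/3*(-1/8707) = -31249/(-1980) - 1280*(-1/8707) = -31249*(-1/1980) + 1280/8707 = 31249/1980 + 1280/8707 = 274619443/17239860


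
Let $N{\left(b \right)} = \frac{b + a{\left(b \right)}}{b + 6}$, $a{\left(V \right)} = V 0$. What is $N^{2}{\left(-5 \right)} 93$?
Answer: $2325$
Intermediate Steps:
$a{\left(V \right)} = 0$
$N{\left(b \right)} = \frac{b}{6 + b}$ ($N{\left(b \right)} = \frac{b + 0}{b + 6} = \frac{b}{6 + b}$)
$N^{2}{\left(-5 \right)} 93 = \left(- \frac{5}{6 - 5}\right)^{2} \cdot 93 = \left(- \frac{5}{1}\right)^{2} \cdot 93 = \left(\left(-5\right) 1\right)^{2} \cdot 93 = \left(-5\right)^{2} \cdot 93 = 25 \cdot 93 = 2325$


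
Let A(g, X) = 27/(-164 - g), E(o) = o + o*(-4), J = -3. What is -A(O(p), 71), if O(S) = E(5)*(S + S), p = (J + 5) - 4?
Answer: 27/224 ≈ 0.12054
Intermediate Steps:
p = -2 (p = (-3 + 5) - 4 = 2 - 4 = -2)
E(o) = -3*o (E(o) = o - 4*o = -3*o)
O(S) = -30*S (O(S) = (-3*5)*(S + S) = -30*S)
-A(O(p), 71) = -(-27)/(164 - 30*(-2)) = -(-27)/(164 + 60) = -(-27)/224 = -1*(-27/224) = 27/224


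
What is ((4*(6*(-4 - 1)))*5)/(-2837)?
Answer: 600/2837 ≈ 0.21149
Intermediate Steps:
((4*(6*(-4 - 1)))*5)/(-2837) = -4*(6*(-5))*5/2837 = -4*(-30)*5/2837 = -(-120)*5/2837 = -1/2837*(-600) = 600/2837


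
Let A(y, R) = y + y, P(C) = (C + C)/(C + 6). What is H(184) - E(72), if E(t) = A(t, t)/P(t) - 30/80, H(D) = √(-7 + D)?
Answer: -621/8 + √177 ≈ -64.321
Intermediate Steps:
P(C) = 2*C/(6 + C) (P(C) = (2*C)/(6 + C) = 2*C/(6 + C))
A(y, R) = 2*y
E(t) = 45/8 + t (E(t) = (2*t)/((2*t/(6 + t))) - 30/80 = (2*t)*((6 + t)/(2*t)) - 30*1/80 = (6 + t) - 3/8 = 45/8 + t)
H(184) - E(72) = √(-7 + 184) - (45/8 + 72) = √177 - 1*621/8 = √177 - 621/8 = -621/8 + √177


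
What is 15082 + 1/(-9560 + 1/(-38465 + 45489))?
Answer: 1012747831974/67149439 ≈ 15082.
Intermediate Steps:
15082 + 1/(-9560 + 1/(-38465 + 45489)) = 15082 + 1/(-9560 + 1/7024) = 15082 + 1/(-67149439/7024) = 15082 - 7024/67149439 = 1012747831974/67149439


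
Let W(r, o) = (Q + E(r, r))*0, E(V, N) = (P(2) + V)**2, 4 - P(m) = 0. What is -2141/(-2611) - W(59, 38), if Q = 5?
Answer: 2141/2611 ≈ 0.81999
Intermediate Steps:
P(m) = 4 (P(m) = 4 - 1*0 = 4 + 0 = 4)
E(V, N) = (4 + V)**2
W(r, o) = 0 (W(r, o) = (5 + (4 + r)**2)*0 = 0)
-2141/(-2611) - W(59, 38) = -2141/(-2611) - 1*0 = -2141*(-1/2611) + 0 = 2141/2611 + 0 = 2141/2611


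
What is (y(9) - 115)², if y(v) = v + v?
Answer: 9409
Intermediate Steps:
y(v) = 2*v
(y(9) - 115)² = (2*9 - 115)² = (18 - 115)² = (-97)² = 9409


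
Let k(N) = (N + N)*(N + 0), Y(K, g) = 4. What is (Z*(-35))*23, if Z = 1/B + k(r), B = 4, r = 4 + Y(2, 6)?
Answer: -412965/4 ≈ -1.0324e+5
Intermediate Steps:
r = 8 (r = 4 + 4 = 8)
k(N) = 2*N² (k(N) = (2*N)*N = 2*N²)
Z = 513/4 (Z = 1/4 + 2*8² = ¼ + 2*64 = ¼ + 128 = 513/4 ≈ 128.25)
(Z*(-35))*23 = ((513/4)*(-35))*23 = -17955/4*23 = -412965/4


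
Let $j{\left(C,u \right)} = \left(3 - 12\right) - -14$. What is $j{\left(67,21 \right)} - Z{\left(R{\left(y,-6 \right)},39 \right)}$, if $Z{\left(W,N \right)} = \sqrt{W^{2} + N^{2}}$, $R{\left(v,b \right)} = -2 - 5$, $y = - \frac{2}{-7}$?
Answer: $5 - \sqrt{1570} \approx -34.623$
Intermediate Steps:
$y = \frac{2}{7}$ ($y = \left(-2\right) \left(- \frac{1}{7}\right) = \frac{2}{7} \approx 0.28571$)
$R{\left(v,b \right)} = -7$ ($R{\left(v,b \right)} = -2 - 5 = -7$)
$j{\left(C,u \right)} = 5$ ($j{\left(C,u \right)} = \left(3 - 12\right) + 14 = -9 + 14 = 5$)
$Z{\left(W,N \right)} = \sqrt{N^{2} + W^{2}}$
$j{\left(67,21 \right)} - Z{\left(R{\left(y,-6 \right)},39 \right)} = 5 - \sqrt{39^{2} + \left(-7\right)^{2}} = 5 - \sqrt{1521 + 49} = 5 - \sqrt{1570}$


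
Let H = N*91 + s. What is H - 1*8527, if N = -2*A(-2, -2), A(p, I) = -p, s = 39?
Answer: -8852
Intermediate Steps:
N = -4 (N = -(-2)*(-2) = -2*2 = -4)
H = -325 (H = -4*91 + 39 = -364 + 39 = -325)
H - 1*8527 = -325 - 1*8527 = -325 - 8527 = -8852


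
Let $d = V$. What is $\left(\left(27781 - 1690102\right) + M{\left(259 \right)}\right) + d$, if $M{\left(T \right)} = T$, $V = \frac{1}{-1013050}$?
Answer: $- \frac{1683751909101}{1013050} \approx -1.6621 \cdot 10^{6}$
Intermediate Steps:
$V = - \frac{1}{1013050} \approx -9.8712 \cdot 10^{-7}$
$d = - \frac{1}{1013050} \approx -9.8712 \cdot 10^{-7}$
$\left(\left(27781 - 1690102\right) + M{\left(259 \right)}\right) + d = \left(\left(27781 - 1690102\right) + 259\right) - \frac{1}{1013050} = \left(-1662321 + 259\right) - \frac{1}{1013050} = -1662062 - \frac{1}{1013050} = - \frac{1683751909101}{1013050}$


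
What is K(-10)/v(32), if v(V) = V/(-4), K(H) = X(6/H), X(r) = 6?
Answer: -¾ ≈ -0.75000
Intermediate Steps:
K(H) = 6
v(V) = -V/4 (v(V) = V*(-¼) = -V/4)
K(-10)/v(32) = 6/((-¼*32)) = 6/(-8) = 6*(-⅛) = -¾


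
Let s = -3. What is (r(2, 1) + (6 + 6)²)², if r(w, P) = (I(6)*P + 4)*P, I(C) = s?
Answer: 21025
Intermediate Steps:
I(C) = -3
r(w, P) = P*(4 - 3*P) (r(w, P) = (-3*P + 4)*P = (4 - 3*P)*P = P*(4 - 3*P))
(r(2, 1) + (6 + 6)²)² = (1*(4 - 3*1) + (6 + 6)²)² = (1*(4 - 3) + 12²)² = (1*1 + 144)² = (1 + 144)² = 145² = 21025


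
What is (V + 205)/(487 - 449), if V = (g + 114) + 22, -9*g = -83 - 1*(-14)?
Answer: 523/57 ≈ 9.1754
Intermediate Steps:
g = 23/3 (g = -(-83 - 1*(-14))/9 = -(-83 + 14)/9 = -1/9*(-69) = 23/3 ≈ 7.6667)
V = 431/3 (V = (23/3 + 114) + 22 = 365/3 + 22 = 431/3 ≈ 143.67)
(V + 205)/(487 - 449) = (431/3 + 205)/(487 - 449) = (1046/3)/38 = (1046/3)*(1/38) = 523/57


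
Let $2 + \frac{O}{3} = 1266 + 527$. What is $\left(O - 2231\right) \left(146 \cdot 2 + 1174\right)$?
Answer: $4606172$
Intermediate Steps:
$O = 5373$ ($O = -6 + 3 \left(1266 + 527\right) = -6 + 3 \cdot 1793 = -6 + 5379 = 5373$)
$\left(O - 2231\right) \left(146 \cdot 2 + 1174\right) = \left(5373 - 2231\right) \left(146 \cdot 2 + 1174\right) = 3142 \left(292 + 1174\right) = 3142 \cdot 1466 = 4606172$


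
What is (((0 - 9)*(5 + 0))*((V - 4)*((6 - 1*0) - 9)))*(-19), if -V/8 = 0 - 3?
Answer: -51300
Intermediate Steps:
V = 24 (V = -8*(0 - 3) = -8*(-3) = 24)
(((0 - 9)*(5 + 0))*((V - 4)*((6 - 1*0) - 9)))*(-19) = (((0 - 9)*(5 + 0))*((24 - 4)*((6 - 1*0) - 9)))*(-19) = ((-9*5)*(20*((6 + 0) - 9)))*(-19) = -900*(6 - 9)*(-19) = -900*(-3)*(-19) = -45*(-60)*(-19) = 2700*(-19) = -51300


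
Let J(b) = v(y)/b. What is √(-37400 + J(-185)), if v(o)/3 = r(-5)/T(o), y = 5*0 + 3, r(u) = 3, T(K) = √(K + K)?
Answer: √(-5120060000 - 1110*√6)/370 ≈ 193.39*I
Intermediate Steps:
T(K) = √2*√K (T(K) = √(2*K) = √2*√K)
y = 3 (y = 0 + 3 = 3)
v(o) = 9*√2/(2*√o) (v(o) = 3*(3/((√2*√o))) = 3*(3*(√2/(2*√o))) = 3*(3*√2/(2*√o)) = 9*√2/(2*√o))
J(b) = 3*√6/(2*b) (J(b) = (9*√2/(2*√3))/b = (9*√2*(√3/3)/2)/b = (3*√6/2)/b = 3*√6/(2*b))
√(-37400 + J(-185)) = √(-37400 + (3/2)*√6/(-185)) = √(-37400 + (3/2)*√6*(-1/185)) = √(-37400 - 3*√6/370)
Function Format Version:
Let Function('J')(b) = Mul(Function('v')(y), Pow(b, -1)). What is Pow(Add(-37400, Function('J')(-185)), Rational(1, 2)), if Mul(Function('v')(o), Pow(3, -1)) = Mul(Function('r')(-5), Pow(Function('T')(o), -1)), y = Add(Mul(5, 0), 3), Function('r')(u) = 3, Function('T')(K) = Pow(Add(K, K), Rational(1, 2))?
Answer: Mul(Rational(1, 370), Pow(Add(-5120060000, Mul(-1110, Pow(6, Rational(1, 2)))), Rational(1, 2))) ≈ Mul(193.39, I)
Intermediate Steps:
Function('T')(K) = Mul(Pow(2, Rational(1, 2)), Pow(K, Rational(1, 2))) (Function('T')(K) = Pow(Mul(2, K), Rational(1, 2)) = Mul(Pow(2, Rational(1, 2)), Pow(K, Rational(1, 2))))
y = 3 (y = Add(0, 3) = 3)
Function('v')(o) = Mul(Rational(9, 2), Pow(2, Rational(1, 2)), Pow(o, Rational(-1, 2))) (Function('v')(o) = Mul(3, Mul(3, Pow(Mul(Pow(2, Rational(1, 2)), Pow(o, Rational(1, 2))), -1))) = Mul(3, Mul(3, Mul(Rational(1, 2), Pow(2, Rational(1, 2)), Pow(o, Rational(-1, 2))))) = Mul(3, Mul(Rational(3, 2), Pow(2, Rational(1, 2)), Pow(o, Rational(-1, 2)))) = Mul(Rational(9, 2), Pow(2, Rational(1, 2)), Pow(o, Rational(-1, 2))))
Function('J')(b) = Mul(Rational(3, 2), Pow(6, Rational(1, 2)), Pow(b, -1)) (Function('J')(b) = Mul(Mul(Rational(9, 2), Pow(2, Rational(1, 2)), Pow(3, Rational(-1, 2))), Pow(b, -1)) = Mul(Mul(Rational(9, 2), Pow(2, Rational(1, 2)), Mul(Rational(1, 3), Pow(3, Rational(1, 2)))), Pow(b, -1)) = Mul(Mul(Rational(3, 2), Pow(6, Rational(1, 2))), Pow(b, -1)) = Mul(Rational(3, 2), Pow(6, Rational(1, 2)), Pow(b, -1)))
Pow(Add(-37400, Function('J')(-185)), Rational(1, 2)) = Pow(Add(-37400, Mul(Rational(3, 2), Pow(6, Rational(1, 2)), Pow(-185, -1))), Rational(1, 2)) = Pow(Add(-37400, Mul(Rational(3, 2), Pow(6, Rational(1, 2)), Rational(-1, 185))), Rational(1, 2)) = Pow(Add(-37400, Mul(Rational(-3, 370), Pow(6, Rational(1, 2)))), Rational(1, 2))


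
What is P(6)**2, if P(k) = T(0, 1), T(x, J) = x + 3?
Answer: 9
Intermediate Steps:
T(x, J) = 3 + x
P(k) = 3 (P(k) = 3 + 0 = 3)
P(6)**2 = 3**2 = 9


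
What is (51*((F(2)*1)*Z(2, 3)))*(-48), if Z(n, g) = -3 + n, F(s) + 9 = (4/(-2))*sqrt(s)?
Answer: -22032 - 4896*sqrt(2) ≈ -28956.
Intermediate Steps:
F(s) = -9 - 2*sqrt(s) (F(s) = -9 + (4/(-2))*sqrt(s) = -9 + (4*(-1/2))*sqrt(s) = -9 - 2*sqrt(s))
(51*((F(2)*1)*Z(2, 3)))*(-48) = (51*(((-9 - 2*sqrt(2))*1)*(-3 + 2)))*(-48) = (51*((-9 - 2*sqrt(2))*(-1)))*(-48) = (51*(9 + 2*sqrt(2)))*(-48) = (459 + 102*sqrt(2))*(-48) = -22032 - 4896*sqrt(2)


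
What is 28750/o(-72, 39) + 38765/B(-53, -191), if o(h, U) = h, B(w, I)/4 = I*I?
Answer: -262032745/656658 ≈ -399.04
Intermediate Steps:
B(w, I) = 4*I² (B(w, I) = 4*(I*I) = 4*I²)
28750/o(-72, 39) + 38765/B(-53, -191) = 28750/(-72) + 38765/((4*(-191)²)) = 28750*(-1/72) + 38765/((4*36481)) = -14375/36 + 38765/145924 = -262032745/656658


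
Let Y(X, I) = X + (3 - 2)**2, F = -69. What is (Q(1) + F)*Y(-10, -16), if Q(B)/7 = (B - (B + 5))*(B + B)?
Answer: 1251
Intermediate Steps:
Y(X, I) = 1 + X (Y(X, I) = X + 1**2 = X + 1 = 1 + X)
Q(B) = -70*B (Q(B) = 7*((B - (B + 5))*(B + B)) = 7*((B - (5 + B))*(2*B)) = 7*((B + (-5 - B))*(2*B)) = 7*(-10*B) = -70*B)
(Q(1) + F)*Y(-10, -16) = (-70*1 - 69)*(1 - 10) = (-70 - 69)*(-9) = -139*(-9) = 1251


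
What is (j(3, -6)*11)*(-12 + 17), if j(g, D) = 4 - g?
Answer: 55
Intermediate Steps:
(j(3, -6)*11)*(-12 + 17) = ((4 - 1*3)*11)*(-12 + 17) = ((4 - 3)*11)*5 = (1*11)*5 = 11*5 = 55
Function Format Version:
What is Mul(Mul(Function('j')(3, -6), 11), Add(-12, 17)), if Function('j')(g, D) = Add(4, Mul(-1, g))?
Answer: 55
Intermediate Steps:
Mul(Mul(Function('j')(3, -6), 11), Add(-12, 17)) = Mul(Mul(Add(4, Mul(-1, 3)), 11), Add(-12, 17)) = Mul(Mul(Add(4, -3), 11), 5) = Mul(Mul(1, 11), 5) = Mul(11, 5) = 55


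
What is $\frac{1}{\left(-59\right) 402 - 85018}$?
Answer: $- \frac{1}{108736} \approx -9.1966 \cdot 10^{-6}$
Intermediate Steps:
$\frac{1}{\left(-59\right) 402 - 85018} = \frac{1}{-23718 - 85018} = \frac{1}{-108736} = - \frac{1}{108736}$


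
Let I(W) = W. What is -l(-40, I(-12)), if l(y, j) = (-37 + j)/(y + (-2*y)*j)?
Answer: -49/1000 ≈ -0.049000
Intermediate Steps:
l(y, j) = (-37 + j)/(y - 2*j*y)
-l(-40, I(-12)) = -(37 - 1*(-12))/((-40)*(-1 + 2*(-12))) = -(-1)*(37 + 12)/(40*(-1 - 24)) = -(-1)*49/(40*(-25)) = -(-1)*(-1)*49/(40*25) = -1*49/1000 = -49/1000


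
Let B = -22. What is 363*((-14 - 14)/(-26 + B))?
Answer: 847/4 ≈ 211.75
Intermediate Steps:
363*((-14 - 14)/(-26 + B)) = 363*((-14 - 14)/(-26 - 22)) = 363*(-28/(-48)) = 363*(-28*(-1/48)) = 363*(7/12) = 847/4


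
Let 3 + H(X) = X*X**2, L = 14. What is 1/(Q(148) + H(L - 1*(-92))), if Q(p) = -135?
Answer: 1/1190878 ≈ 8.3972e-7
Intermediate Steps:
H(X) = -3 + X**3 (H(X) = -3 + X*X**2 = -3 + X**3)
1/(Q(148) + H(L - 1*(-92))) = 1/(-135 + (-3 + (14 - 1*(-92))**3)) = 1/(-135 + (-3 + (14 + 92)**3)) = 1/(-135 + (-3 + 106**3)) = 1/(-135 + (-3 + 1191016)) = 1/(-135 + 1191013) = 1/1190878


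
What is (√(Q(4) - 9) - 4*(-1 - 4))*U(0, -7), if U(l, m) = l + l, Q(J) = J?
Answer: 0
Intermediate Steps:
U(l, m) = 2*l
(√(Q(4) - 9) - 4*(-1 - 4))*U(0, -7) = (√(4 - 9) - 4*(-1 - 4))*(2*0) = (√(-5) - 4*(-5))*0 = (I*√5 + 20)*0 = (20 + I*√5)*0 = 0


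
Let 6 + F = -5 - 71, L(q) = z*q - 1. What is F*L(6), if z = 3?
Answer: -1394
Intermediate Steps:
L(q) = -1 + 3*q (L(q) = 3*q - 1 = -1 + 3*q)
F = -82 (F = -6 + (-5 - 71) = -6 - 76 = -82)
F*L(6) = -82*(-1 + 3*6) = -82*(-1 + 18) = -82*17 = -1394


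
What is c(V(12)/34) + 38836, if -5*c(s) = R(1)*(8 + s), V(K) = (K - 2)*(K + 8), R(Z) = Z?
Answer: 3300824/85 ≈ 38833.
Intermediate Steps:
V(K) = (-2 + K)*(8 + K)
c(s) = -8/5 - s/5 (c(s) = -(8 + s)/5 = -8/5 - s/5)
c(V(12)/34) + 38836 = (-8/5 - (-16 + 12² + 6*12)/(5*34)) + 38836 = (-8/5 - (-16 + 144 + 72)/(5*34)) + 38836 = (-8/5 - 40/34) + 38836 = (-8/5 - ⅕*100/17) + 38836 = (-8/5 - 20/17) + 38836 = -236/85 + 38836 = 3300824/85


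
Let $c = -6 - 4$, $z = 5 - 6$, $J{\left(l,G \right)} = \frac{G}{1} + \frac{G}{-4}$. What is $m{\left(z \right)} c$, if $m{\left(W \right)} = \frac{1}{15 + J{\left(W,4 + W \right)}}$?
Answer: $- \frac{40}{69} \approx -0.57971$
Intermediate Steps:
$J{\left(l,G \right)} = \frac{3 G}{4}$ ($J{\left(l,G \right)} = G 1 + G \left(- \frac{1}{4}\right) = G - \frac{G}{4} = \frac{3 G}{4}$)
$z = -1$ ($z = 5 - 6 = -1$)
$m{\left(W \right)} = \frac{1}{18 + \frac{3 W}{4}}$ ($m{\left(W \right)} = \frac{1}{15 + \frac{3 \left(4 + W\right)}{4}} = \frac{1}{15 + \left(3 + \frac{3 W}{4}\right)} = \frac{1}{18 + \frac{3 W}{4}}$)
$c = -10$
$m{\left(z \right)} c = \frac{4}{3 \left(24 - 1\right)} \left(-10\right) = \frac{4}{3 \cdot 23} \left(-10\right) = \frac{4}{3} \cdot \frac{1}{23} \left(-10\right) = \frac{4}{69} \left(-10\right) = - \frac{40}{69}$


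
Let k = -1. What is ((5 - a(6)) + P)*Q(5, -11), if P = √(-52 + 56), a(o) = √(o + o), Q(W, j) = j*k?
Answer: 77 - 22*√3 ≈ 38.895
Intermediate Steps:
Q(W, j) = -j (Q(W, j) = j*(-1) = -j)
a(o) = √2*√o (a(o) = √(2*o) = √2*√o)
P = 2 (P = √4 = 2)
((5 - a(6)) + P)*Q(5, -11) = ((5 - √2*√6) + 2)*(-1*(-11)) = ((5 - 2*√3) + 2)*11 = (7 - 2*√3)*11 = 77 - 22*√3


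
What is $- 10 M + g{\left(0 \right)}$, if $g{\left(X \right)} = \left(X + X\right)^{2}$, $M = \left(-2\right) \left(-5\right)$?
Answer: $-100$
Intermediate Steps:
$M = 10$
$g{\left(X \right)} = 4 X^{2}$ ($g{\left(X \right)} = \left(2 X\right)^{2} = 4 X^{2}$)
$- 10 M + g{\left(0 \right)} = \left(-10\right) 10 + 4 \cdot 0^{2} = -100 + 4 \cdot 0 = -100 + 0 = -100$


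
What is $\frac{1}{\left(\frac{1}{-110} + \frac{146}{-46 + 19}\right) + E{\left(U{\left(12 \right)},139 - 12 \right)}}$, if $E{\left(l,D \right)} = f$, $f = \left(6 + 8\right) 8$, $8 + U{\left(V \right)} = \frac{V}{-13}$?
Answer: $\frac{2970}{316553} \approx 0.0093823$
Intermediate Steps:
$U{\left(V \right)} = -8 - \frac{V}{13}$ ($U{\left(V \right)} = -8 + \frac{V}{-13} = -8 + V \left(- \frac{1}{13}\right) = -8 - \frac{V}{13}$)
$f = 112$ ($f = 14 \cdot 8 = 112$)
$E{\left(l,D \right)} = 112$
$\frac{1}{\left(\frac{1}{-110} + \frac{146}{-46 + 19}\right) + E{\left(U{\left(12 \right)},139 - 12 \right)}} = \frac{1}{\left(\frac{1}{-110} + \frac{146}{-46 + 19}\right) + 112} = \frac{1}{\left(- \frac{1}{110} + \frac{146}{-27}\right) + 112} = \frac{1}{\left(- \frac{1}{110} + 146 \left(- \frac{1}{27}\right)\right) + 112} = \frac{1}{\left(- \frac{1}{110} - \frac{146}{27}\right) + 112} = \frac{1}{- \frac{16087}{2970} + 112} = \frac{1}{\frac{316553}{2970}} = \frac{2970}{316553}$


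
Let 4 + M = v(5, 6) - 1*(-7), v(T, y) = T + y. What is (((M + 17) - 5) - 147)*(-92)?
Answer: 11132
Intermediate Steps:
M = 14 (M = -4 + ((5 + 6) - 1*(-7)) = -4 + (11 + 7) = -4 + 18 = 14)
(((M + 17) - 5) - 147)*(-92) = (((14 + 17) - 5) - 147)*(-92) = ((31 - 5) - 147)*(-92) = (26 - 147)*(-92) = -121*(-92) = 11132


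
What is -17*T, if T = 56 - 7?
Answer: -833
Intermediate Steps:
T = 49
-17*T = -17*49 = -833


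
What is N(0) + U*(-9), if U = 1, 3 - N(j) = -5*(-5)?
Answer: -31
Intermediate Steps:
N(j) = -22 (N(j) = 3 - (-5)*(-5) = 3 - 1*25 = 3 - 25 = -22)
N(0) + U*(-9) = -22 + 1*(-9) = -22 - 9 = -31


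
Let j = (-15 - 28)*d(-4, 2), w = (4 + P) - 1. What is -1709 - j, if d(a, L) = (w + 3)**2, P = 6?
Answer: 4483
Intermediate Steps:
w = 9 (w = (4 + 6) - 1 = 10 - 1 = 9)
d(a, L) = 144 (d(a, L) = (9 + 3)**2 = 12**2 = 144)
j = -6192 (j = (-15 - 28)*144 = -43*144 = -6192)
-1709 - j = -1709 - 1*(-6192) = -1709 + 6192 = 4483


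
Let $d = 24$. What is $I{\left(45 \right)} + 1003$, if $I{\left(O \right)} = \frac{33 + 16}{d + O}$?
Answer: $\frac{69256}{69} \approx 1003.7$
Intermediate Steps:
$I{\left(O \right)} = \frac{49}{24 + O}$ ($I{\left(O \right)} = \frac{33 + 16}{24 + O} = \frac{49}{24 + O}$)
$I{\left(45 \right)} + 1003 = \frac{49}{24 + 45} + 1003 = \frac{49}{69} + 1003 = \frac{69256}{69}$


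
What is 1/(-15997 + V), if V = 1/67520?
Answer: -67520/1080117439 ≈ -6.2512e-5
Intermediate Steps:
V = 1/67520 ≈ 1.4810e-5
1/(-15997 + V) = 1/(-15997 + 1/67520) = 1/(-1080117439/67520) = -67520/1080117439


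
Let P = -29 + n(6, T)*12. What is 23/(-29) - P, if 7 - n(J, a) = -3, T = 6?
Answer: -2662/29 ≈ -91.793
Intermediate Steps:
n(J, a) = 10 (n(J, a) = 7 - 1*(-3) = 7 + 3 = 10)
P = 91 (P = -29 + 10*12 = -29 + 120 = 91)
23/(-29) - P = 23/(-29) - 1*91 = 23*(-1/29) - 91 = -23/29 - 91 = -2662/29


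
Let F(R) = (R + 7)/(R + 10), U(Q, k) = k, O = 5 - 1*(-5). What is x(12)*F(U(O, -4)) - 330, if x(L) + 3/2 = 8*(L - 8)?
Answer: -1259/4 ≈ -314.75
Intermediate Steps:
O = 10 (O = 5 + 5 = 10)
F(R) = (7 + R)/(10 + R)
x(L) = -131/2 + 8*L (x(L) = -3/2 + 8*(L - 8) = -3/2 + 8*(-8 + L) = -3/2 + (-64 + 8*L) = -131/2 + 8*L)
x(12)*F(U(O, -4)) - 330 = (-131/2 + 8*12)*((7 - 4)/(10 - 4)) - 330 = (-131/2 + 96)*(3/6) - 330 = 61*((⅙)*3)/2 - 330 = (61/2)*(½) - 330 = 61/4 - 330 = -1259/4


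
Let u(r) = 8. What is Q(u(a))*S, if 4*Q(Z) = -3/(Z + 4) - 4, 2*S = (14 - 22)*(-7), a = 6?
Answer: -119/4 ≈ -29.750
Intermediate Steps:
S = 28 (S = ((14 - 22)*(-7))/2 = (-8*(-7))/2 = (½)*56 = 28)
Q(Z) = -1 - 3/(4*(4 + Z)) (Q(Z) = (-3/(Z + 4) - 4)/4 = (-3/(4 + Z) - 4)/4 = (-4 - 3/(4 + Z))/4 = -1 - 3/(4*(4 + Z)))
Q(u(a))*S = ((-19/4 - 1*8)/(4 + 8))*28 = ((-19/4 - 8)/12)*28 = ((1/12)*(-51/4))*28 = -17/16*28 = -119/4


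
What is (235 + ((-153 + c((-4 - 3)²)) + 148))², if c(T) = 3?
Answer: 54289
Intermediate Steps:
(235 + ((-153 + c((-4 - 3)²)) + 148))² = (235 + ((-153 + 3) + 148))² = (235 + (-150 + 148))² = (235 - 2)² = 233² = 54289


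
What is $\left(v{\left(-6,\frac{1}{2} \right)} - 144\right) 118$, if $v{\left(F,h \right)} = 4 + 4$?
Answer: $-16048$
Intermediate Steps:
$v{\left(F,h \right)} = 8$
$\left(v{\left(-6,\frac{1}{2} \right)} - 144\right) 118 = \left(8 - 144\right) 118 = \left(-136\right) 118 = -16048$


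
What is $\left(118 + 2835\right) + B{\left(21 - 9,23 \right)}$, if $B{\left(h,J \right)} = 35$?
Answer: $2988$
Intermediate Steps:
$\left(118 + 2835\right) + B{\left(21 - 9,23 \right)} = \left(118 + 2835\right) + 35 = 2953 + 35 = 2988$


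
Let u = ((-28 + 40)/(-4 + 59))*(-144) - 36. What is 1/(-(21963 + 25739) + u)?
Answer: -55/2627318 ≈ -2.0934e-5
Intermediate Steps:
u = -3708/55 (u = (12/55)*(-144) - 36 = -1728/55 - 36 = -3708/55 ≈ -67.418)
1/(-(21963 + 25739) + u) = 1/(-(21963 + 25739) - 3708/55) = 1/(-1*47702 - 3708/55) = 1/(-47702 - 3708/55) = 1/(-2627318/55) = -55/2627318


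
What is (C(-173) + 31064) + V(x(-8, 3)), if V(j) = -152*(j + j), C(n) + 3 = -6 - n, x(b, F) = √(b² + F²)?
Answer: 31228 - 304*√73 ≈ 28631.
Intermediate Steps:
x(b, F) = √(F² + b²)
C(n) = -9 - n (C(n) = -3 + (-6 - n) = -9 - n)
V(j) = -304*j
(C(-173) + 31064) + V(x(-8, 3)) = ((-9 - 1*(-173)) + 31064) - 304*√(3² + (-8)²) = ((-9 + 173) + 31064) - 304*√(9 + 64) = (164 + 31064) - 304*√73 = 31228 - 304*√73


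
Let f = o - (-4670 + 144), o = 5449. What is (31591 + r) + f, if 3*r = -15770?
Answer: 108928/3 ≈ 36309.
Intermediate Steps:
f = 9975 (f = 5449 - (-4670 + 144) = 5449 - 1*(-4526) = 5449 + 4526 = 9975)
r = -15770/3 (r = (⅓)*(-15770) = -15770/3 ≈ -5256.7)
(31591 + r) + f = (31591 - 15770/3) + 9975 = 79003/3 + 9975 = 108928/3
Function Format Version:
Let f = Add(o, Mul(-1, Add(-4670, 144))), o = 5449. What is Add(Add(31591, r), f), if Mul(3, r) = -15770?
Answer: Rational(108928, 3) ≈ 36309.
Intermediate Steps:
f = 9975 (f = Add(5449, Mul(-1, Add(-4670, 144))) = Add(5449, Mul(-1, -4526)) = Add(5449, 4526) = 9975)
r = Rational(-15770, 3) (r = Mul(Rational(1, 3), -15770) = Rational(-15770, 3) ≈ -5256.7)
Add(Add(31591, r), f) = Add(Add(31591, Rational(-15770, 3)), 9975) = Add(Rational(79003, 3), 9975) = Rational(108928, 3)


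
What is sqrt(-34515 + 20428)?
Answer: I*sqrt(14087) ≈ 118.69*I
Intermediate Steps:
sqrt(-34515 + 20428) = sqrt(-14087) = I*sqrt(14087)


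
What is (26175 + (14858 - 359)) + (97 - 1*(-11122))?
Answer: 51893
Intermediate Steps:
(26175 + (14858 - 359)) + (97 - 1*(-11122)) = (26175 + 14499) + (97 + 11122) = 40674 + 11219 = 51893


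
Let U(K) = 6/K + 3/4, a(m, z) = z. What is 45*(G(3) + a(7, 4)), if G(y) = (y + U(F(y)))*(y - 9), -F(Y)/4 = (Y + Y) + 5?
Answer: -17505/22 ≈ -795.68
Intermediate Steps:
F(Y) = -20 - 8*Y (F(Y) = -4*((Y + Y) + 5) = -4*(2*Y + 5) = -4*(5 + 2*Y) = -20 - 8*Y)
U(K) = ¾ + 6/K (U(K) = 6/K + 3*(¼) = 6/K + ¾ = ¾ + 6/K)
G(y) = (-9 + y)*(¾ + y + 6/(-20 - 8*y)) (G(y) = (y + (¾ + 6/(-20 - 8*y)))*(y - 9) = (¾ + y + 6/(-20 - 8*y))*(-9 + y) = (-9 + y)*(¾ + y + 6/(-20 - 8*y)))
45*(G(3) + a(7, 4)) = 45*((-81 - 225*3 - 46*3² + 8*3³)/(4*(5 + 2*3)) + 4) = 45*((-81 - 675 - 46*9 + 8*27)/(4*(5 + 6)) + 4) = 45*((¼)*(-81 - 675 - 414 + 216)/11 + 4) = 45*((¼)*(1/11)*(-954) + 4) = 45*(-477/22 + 4) = 45*(-389/22) = -17505/22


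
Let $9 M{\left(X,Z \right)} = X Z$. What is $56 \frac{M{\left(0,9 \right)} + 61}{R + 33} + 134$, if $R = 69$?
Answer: $\frac{8542}{51} \approx 167.49$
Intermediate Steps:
$M{\left(X,Z \right)} = \frac{X Z}{9}$
$56 \frac{M{\left(0,9 \right)} + 61}{R + 33} + 134 = 56 \frac{\frac{1}{9} \cdot 0 \cdot 9 + 61}{69 + 33} + 134 = 56 \frac{0 + 61}{102} + 134 = 56 \cdot 61 \cdot \frac{1}{102} + 134 = 56 \cdot \frac{61}{102} + 134 = \frac{1708}{51} + 134 = \frac{8542}{51}$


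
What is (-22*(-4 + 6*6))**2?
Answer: 495616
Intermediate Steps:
(-22*(-4 + 6*6))**2 = (-22*(-4 + 36))**2 = (-22*32)**2 = (-704)**2 = 495616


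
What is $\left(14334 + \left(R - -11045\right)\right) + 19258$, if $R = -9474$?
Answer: $35163$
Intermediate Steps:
$\left(14334 + \left(R - -11045\right)\right) + 19258 = \left(14334 - -1571\right) + 19258 = \left(14334 + \left(-9474 + 11045\right)\right) + 19258 = \left(14334 + 1571\right) + 19258 = 15905 + 19258 = 35163$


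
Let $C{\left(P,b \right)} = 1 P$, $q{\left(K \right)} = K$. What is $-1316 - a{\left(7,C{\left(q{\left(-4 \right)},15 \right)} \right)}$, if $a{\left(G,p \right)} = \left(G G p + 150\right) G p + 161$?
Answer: $-2765$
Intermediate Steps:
$C{\left(P,b \right)} = P$
$a{\left(G,p \right)} = 161 + G p \left(150 + p G^{2}\right)$ ($a{\left(G,p \right)} = \left(G^{2} p + 150\right) G p + 161 = \left(p G^{2} + 150\right) G p + 161 = \left(150 + p G^{2}\right) G p + 161 = G \left(150 + p G^{2}\right) p + 161 = G p \left(150 + p G^{2}\right) + 161 = 161 + G p \left(150 + p G^{2}\right)$)
$-1316 - a{\left(7,C{\left(q{\left(-4 \right)},15 \right)} \right)} = -1316 - \left(161 + 7^{3} \left(-4\right)^{2} + 150 \cdot 7 \left(-4\right)\right) = -1316 - \left(161 + 343 \cdot 16 - 4200\right) = -1316 - \left(161 + 5488 - 4200\right) = -1316 - 1449 = -2765$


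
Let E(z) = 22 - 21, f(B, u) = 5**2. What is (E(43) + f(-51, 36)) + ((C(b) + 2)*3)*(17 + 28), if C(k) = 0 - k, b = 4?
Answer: -244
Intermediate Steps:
f(B, u) = 25
C(k) = -k
E(z) = 1
(E(43) + f(-51, 36)) + ((C(b) + 2)*3)*(17 + 28) = (1 + 25) + ((-1*4 + 2)*3)*(17 + 28) = 26 + ((-4 + 2)*3)*45 = 26 - 2*3*45 = 26 - 6*45 = 26 - 270 = -244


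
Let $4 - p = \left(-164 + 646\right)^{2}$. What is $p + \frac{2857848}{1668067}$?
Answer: $- \frac{387522467592}{1668067} \approx -2.3232 \cdot 10^{5}$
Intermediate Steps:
$p = -232320$ ($p = 4 - \left(-164 + 646\right)^{2} = 4 - 482^{2} = 4 - 232324 = -232320$)
$p + \frac{2857848}{1668067} = -232320 + \frac{2857848}{1668067} = - \frac{387522467592}{1668067}$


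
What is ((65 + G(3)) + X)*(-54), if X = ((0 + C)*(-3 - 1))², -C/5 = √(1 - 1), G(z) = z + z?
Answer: -3834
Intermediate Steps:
G(z) = 2*z
C = 0 (C = -5*√(1 - 1) = -5*√0 = -5*0 = 0)
X = 0 (X = ((0 + 0)*(-3 - 1))² = (0*(-4))² = 0² = 0)
((65 + G(3)) + X)*(-54) = ((65 + 2*3) + 0)*(-54) = ((65 + 6) + 0)*(-54) = (71 + 0)*(-54) = 71*(-54) = -3834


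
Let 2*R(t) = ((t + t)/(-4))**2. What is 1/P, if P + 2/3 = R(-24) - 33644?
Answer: -3/100718 ≈ -2.9786e-5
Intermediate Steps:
R(t) = t**2/8 (R(t) = ((t + t)/(-4))**2/2 = ((2*t)*(-1/4))**2/2 = (-t/2)**2/2 = (t**2/4)/2 = t**2/8)
P = -100718/3 (P = -2/3 + ((1/8)*(-24)**2 - 33644) = -2/3 + ((1/8)*576 - 33644) = -2/3 + (72 - 33644) = -2/3 - 33572 = -100718/3 ≈ -33573.)
1/P = 1/(-100718/3) = -3/100718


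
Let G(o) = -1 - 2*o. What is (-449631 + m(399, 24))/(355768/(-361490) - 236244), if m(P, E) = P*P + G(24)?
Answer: 52502626855/42700099664 ≈ 1.2296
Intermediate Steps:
m(P, E) = -49 + P**2 (m(P, E) = P*P + (-1 - 2*24) = P**2 + (-1 - 48) = P**2 - 49 = -49 + P**2)
(-449631 + m(399, 24))/(355768/(-361490) - 236244) = (-449631 + (-49 + 399**2))/(355768/(-361490) - 236244) = (-449631 + (-49 + 159201))/(355768*(-1/361490) - 236244) = (-449631 + 159152)/(-177884/180745 - 236244) = -290479/(-42700099664/180745) = -290479*(-180745/42700099664) = 52502626855/42700099664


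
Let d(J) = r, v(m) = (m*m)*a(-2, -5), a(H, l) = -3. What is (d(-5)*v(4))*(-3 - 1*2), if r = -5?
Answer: -1200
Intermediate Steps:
v(m) = -3*m² (v(m) = (m*m)*(-3) = m²*(-3) = -3*m²)
d(J) = -5
(d(-5)*v(4))*(-3 - 1*2) = (-(-15)*4²)*(-3 - 1*2) = (-(-15)*16)*(-3 - 2) = -5*(-48)*(-5) = 240*(-5) = -1200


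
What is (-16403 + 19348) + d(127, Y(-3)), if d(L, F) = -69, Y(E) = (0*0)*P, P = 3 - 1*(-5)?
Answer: 2876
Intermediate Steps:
P = 8 (P = 3 + 5 = 8)
Y(E) = 0 (Y(E) = (0*0)*8 = 0*8 = 0)
(-16403 + 19348) + d(127, Y(-3)) = (-16403 + 19348) - 69 = 2945 - 69 = 2876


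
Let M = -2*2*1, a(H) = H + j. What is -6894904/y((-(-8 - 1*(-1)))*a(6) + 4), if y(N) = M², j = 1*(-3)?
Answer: -861863/2 ≈ -4.3093e+5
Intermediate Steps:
j = -3
a(H) = -3 + H (a(H) = H - 3 = -3 + H)
M = -4 (M = -4*1 = -4)
y(N) = 16 (y(N) = (-4)² = 16)
-6894904/y((-(-8 - 1*(-1)))*a(6) + 4) = -6894904/16 = -6894904*1/16 = -861863/2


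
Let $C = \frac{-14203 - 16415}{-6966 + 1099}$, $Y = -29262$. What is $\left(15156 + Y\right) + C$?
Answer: $- \frac{82729284}{5867} \approx -14101.0$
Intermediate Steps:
$C = \frac{30618}{5867}$ ($C = - \frac{30618}{-5867} = \left(-30618\right) \left(- \frac{1}{5867}\right) = \frac{30618}{5867} \approx 5.2187$)
$\left(15156 + Y\right) + C = \left(15156 - 29262\right) + \frac{30618}{5867} = -14106 + \frac{30618}{5867} = - \frac{82729284}{5867}$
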